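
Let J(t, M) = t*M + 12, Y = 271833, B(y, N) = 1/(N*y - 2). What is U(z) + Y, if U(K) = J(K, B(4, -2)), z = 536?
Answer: 1358957/5 ≈ 2.7179e+5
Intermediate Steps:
B(y, N) = 1/(-2 + N*y)
J(t, M) = 12 + M*t (J(t, M) = M*t + 12 = 12 + M*t)
U(K) = 12 - K/10 (U(K) = 12 + K/(-2 - 2*4) = 12 + K/(-2 - 8) = 12 + K/(-10) = 12 - K/10)
U(z) + Y = (12 - ⅒*536) + 271833 = (12 - 268/5) + 271833 = -208/5 + 271833 = 1358957/5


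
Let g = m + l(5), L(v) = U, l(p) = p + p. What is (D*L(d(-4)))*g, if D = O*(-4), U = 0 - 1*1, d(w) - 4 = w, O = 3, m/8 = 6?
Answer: 696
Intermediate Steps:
m = 48 (m = 8*6 = 48)
l(p) = 2*p
d(w) = 4 + w
U = -1 (U = 0 - 1 = -1)
D = -12 (D = 3*(-4) = -12)
L(v) = -1
g = 58 (g = 48 + 2*5 = 48 + 10 = 58)
(D*L(d(-4)))*g = -12*(-1)*58 = 12*58 = 696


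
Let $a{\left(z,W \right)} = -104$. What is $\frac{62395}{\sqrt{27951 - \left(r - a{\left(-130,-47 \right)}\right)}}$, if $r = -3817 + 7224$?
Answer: $\frac{12479 \sqrt{6110}}{2444} \approx 399.12$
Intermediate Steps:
$r = 3407$
$\frac{62395}{\sqrt{27951 - \left(r - a{\left(-130,-47 \right)}\right)}} = \frac{62395}{\sqrt{27951 - 3511}} = \frac{62395}{\sqrt{24440}} = \frac{62395}{2 \sqrt{6110}} = 62395 \frac{\sqrt{6110}}{12220} = \frac{12479 \sqrt{6110}}{2444}$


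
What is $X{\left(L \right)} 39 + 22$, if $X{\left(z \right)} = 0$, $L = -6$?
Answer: $22$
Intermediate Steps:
$X{\left(L \right)} 39 + 22 = 0 \cdot 39 + 22 = 0 + 22 = 22$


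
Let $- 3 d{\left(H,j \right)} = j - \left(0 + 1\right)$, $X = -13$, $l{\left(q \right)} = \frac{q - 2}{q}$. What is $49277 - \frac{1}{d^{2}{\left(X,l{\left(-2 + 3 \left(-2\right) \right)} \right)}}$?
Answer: $49133$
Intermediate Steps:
$l{\left(q \right)} = \frac{-2 + q}{q}$ ($l{\left(q \right)} = \frac{q - 2}{q} = \frac{-2 + q}{q}$)
$d{\left(H,j \right)} = \frac{1}{3} - \frac{j}{3}$ ($d{\left(H,j \right)} = - \frac{j - \left(0 + 1\right)}{3} = - \frac{j - 1}{3} = - \frac{-1 + j}{3} = \frac{1}{3} - \frac{j}{3}$)
$49277 - \frac{1}{d^{2}{\left(X,l{\left(-2 + 3 \left(-2\right) \right)} \right)}} = 49277 - \frac{1}{\left(\frac{1}{3} - \frac{\frac{1}{-2 + 3 \left(-2\right)} \left(-2 + \left(-2 + 3 \left(-2\right)\right)\right)}{3}\right)^{2}} = 49277 - \frac{1}{\left(\frac{1}{3} - \frac{\frac{1}{-2 - 6} \left(-2 - 8\right)}{3}\right)^{2}} = 49277 - \frac{1}{\left(\frac{1}{3} - \frac{\frac{1}{-8} \left(-2 - 8\right)}{3}\right)^{2}} = 49277 - \frac{1}{\left(\frac{1}{3} - \frac{\left(- \frac{1}{8}\right) \left(-10\right)}{3}\right)^{2}} = 49277 - \frac{1}{\left(\frac{1}{3} - \frac{5}{12}\right)^{2}} = 49277 - \frac{1}{\left(- \frac{1}{12}\right)^{2}} = 49277 - \frac{1}{\frac{1}{144}} = 49277 - 144 = 49133$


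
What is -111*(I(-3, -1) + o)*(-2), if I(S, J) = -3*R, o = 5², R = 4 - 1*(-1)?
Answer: 2220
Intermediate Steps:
R = 5 (R = 4 + 1 = 5)
o = 25
I(S, J) = -15 (I(S, J) = -3*5 = -15)
-111*(I(-3, -1) + o)*(-2) = -111*(-15 + 25)*(-2) = -1110*(-2) = -111*(-20) = 2220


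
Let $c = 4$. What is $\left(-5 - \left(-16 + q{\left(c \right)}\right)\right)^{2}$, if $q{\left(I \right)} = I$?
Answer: $49$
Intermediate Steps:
$\left(-5 - \left(-16 + q{\left(c \right)}\right)\right)^{2} = \left(-5 + \left(16 - 4\right)\right)^{2} = \left(-5 + 12\right)^{2} = 7^{2} = 49$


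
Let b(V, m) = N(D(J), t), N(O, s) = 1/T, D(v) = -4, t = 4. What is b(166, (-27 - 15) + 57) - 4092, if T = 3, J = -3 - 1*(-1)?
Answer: -12275/3 ≈ -4091.7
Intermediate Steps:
J = -2 (J = -3 + 1 = -2)
N(O, s) = ⅓ (N(O, s) = 1/3 = ⅓)
b(V, m) = ⅓
b(166, (-27 - 15) + 57) - 4092 = ⅓ - 4092 = -12275/3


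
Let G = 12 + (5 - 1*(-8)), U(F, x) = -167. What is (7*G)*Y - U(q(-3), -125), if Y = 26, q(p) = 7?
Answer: 4717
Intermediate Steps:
G = 25 (G = 12 + (5 + 8) = 12 + 13 = 25)
(7*G)*Y - U(q(-3), -125) = (7*25)*26 - 1*(-167) = 175*26 + 167 = 4550 + 167 = 4717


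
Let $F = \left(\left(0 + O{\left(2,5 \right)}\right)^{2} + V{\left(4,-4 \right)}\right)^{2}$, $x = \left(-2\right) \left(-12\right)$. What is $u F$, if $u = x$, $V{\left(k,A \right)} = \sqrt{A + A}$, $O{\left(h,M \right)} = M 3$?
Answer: $1214808 + 21600 i \sqrt{2} \approx 1.2148 \cdot 10^{6} + 30547.0 i$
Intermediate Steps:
$O{\left(h,M \right)} = 3 M$
$V{\left(k,A \right)} = \sqrt{2} \sqrt{A}$ ($V{\left(k,A \right)} = \sqrt{2 A} = \sqrt{2} \sqrt{A}$)
$x = 24$
$F = \left(225 + 2 i \sqrt{2}\right)^{2}$ ($F = \left(\left(0 + 3 \cdot 5\right)^{2} + \sqrt{2} \sqrt{-4}\right)^{2} = \left(\left(0 + 15\right)^{2} + \sqrt{2} \cdot 2 i\right)^{2} = \left(15^{2} + 2 i \sqrt{2}\right)^{2} = \left(225 + 2 i \sqrt{2}\right)^{2} \approx 50617.0 + 1272.8 i$)
$u = 24$
$u F = 24 \left(50617 + 900 i \sqrt{2}\right) = 1214808 + 21600 i \sqrt{2}$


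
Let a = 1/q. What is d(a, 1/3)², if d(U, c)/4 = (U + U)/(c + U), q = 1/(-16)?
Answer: 147456/2209 ≈ 66.752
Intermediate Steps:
q = -1/16 ≈ -0.062500
a = -16 (a = 1/(-1/16) = -16)
d(U, c) = 8*U/(U + c) (d(U, c) = 4*((U + U)/(c + U)) = 4*((2*U)/(U + c)) = 4*(2*U/(U + c)) = 8*U/(U + c))
d(a, 1/3)² = (8*(-16)/(-16 + 1/3))² = (8*(-16)/(-16 + ⅓))² = (8*(-16)/(-47/3))² = (8*(-16)*(-3/47))² = (384/47)² = 147456/2209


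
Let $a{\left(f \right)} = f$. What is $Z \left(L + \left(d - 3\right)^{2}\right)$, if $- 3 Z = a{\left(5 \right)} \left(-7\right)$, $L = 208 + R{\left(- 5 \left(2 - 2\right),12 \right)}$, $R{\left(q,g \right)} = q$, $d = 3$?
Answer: $\frac{7280}{3} \approx 2426.7$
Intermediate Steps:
$L = 208$ ($L = 208 - 5 \left(2 - 2\right) = 208 - 0 = 208 + 0 = 208$)
$Z = \frac{35}{3}$ ($Z = - \frac{5 \left(-7\right)}{3} = \left(- \frac{1}{3}\right) \left(-35\right) = \frac{35}{3} \approx 11.667$)
$Z \left(L + \left(d - 3\right)^{2}\right) = \frac{35 \left(208 + \left(3 - 3\right)^{2}\right)}{3} = \frac{35 \left(208 + 0^{2}\right)}{3} = \frac{35 \left(208 + 0\right)}{3} = \frac{35}{3} \cdot 208 = \frac{7280}{3}$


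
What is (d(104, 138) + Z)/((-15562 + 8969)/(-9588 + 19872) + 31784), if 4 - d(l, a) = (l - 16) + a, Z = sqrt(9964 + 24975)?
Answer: -2283048/326860063 + 10284*sqrt(34939)/326860063 ≈ -0.0011037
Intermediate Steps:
Z = sqrt(34939) ≈ 186.92
d(l, a) = 20 - a - l (d(l, a) = 4 - ((l - 16) + a) = 4 - ((-16 + l) + a) = 4 - (-16 + a + l) = 4 + (16 - a - l) = 20 - a - l)
(d(104, 138) + Z)/((-15562 + 8969)/(-9588 + 19872) + 31784) = ((20 - 1*138 - 1*104) + sqrt(34939))/((-15562 + 8969)/(-9588 + 19872) + 31784) = ((20 - 138 - 104) + sqrt(34939))/(-6593/10284 + 31784) = (-222 + sqrt(34939))/(-6593*1/10284 + 31784) = (-222 + sqrt(34939))/(-6593/10284 + 31784) = (-222 + sqrt(34939))/(326860063/10284) = (-222 + sqrt(34939))*(10284/326860063) = -2283048/326860063 + 10284*sqrt(34939)/326860063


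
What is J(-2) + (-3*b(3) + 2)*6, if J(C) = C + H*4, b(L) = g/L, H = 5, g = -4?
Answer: 54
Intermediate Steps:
b(L) = -4/L
J(C) = 20 + C (J(C) = C + 5*4 = C + 20 = 20 + C)
J(-2) + (-3*b(3) + 2)*6 = (20 - 2) + (-(-12)/3 + 2)*6 = 18 + (-(-12)/3 + 2)*6 = 18 + (-3*(-4/3) + 2)*6 = 18 + (4 + 2)*6 = 18 + 6*6 = 18 + 36 = 54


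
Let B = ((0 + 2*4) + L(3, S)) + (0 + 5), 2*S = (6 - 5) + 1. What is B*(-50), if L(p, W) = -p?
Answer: -500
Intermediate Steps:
S = 1 (S = ((6 - 5) + 1)/2 = (1 + 1)/2 = (1/2)*2 = 1)
B = 10 (B = ((0 + 2*4) - 1*3) + (0 + 5) = ((0 + 8) - 3) + 5 = (8 - 3) + 5 = 5 + 5 = 10)
B*(-50) = 10*(-50) = -500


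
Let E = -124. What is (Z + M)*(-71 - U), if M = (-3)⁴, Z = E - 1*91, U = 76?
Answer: 19698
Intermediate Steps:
Z = -215 (Z = -124 - 1*91 = -124 - 91 = -215)
M = 81
(Z + M)*(-71 - U) = (-215 + 81)*(-71 - 1*76) = -134*(-71 - 76) = -134*(-147) = 19698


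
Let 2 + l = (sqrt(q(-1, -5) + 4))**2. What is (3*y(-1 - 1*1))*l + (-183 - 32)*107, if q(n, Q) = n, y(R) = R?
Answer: -23011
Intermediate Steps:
l = 1 (l = -2 + (sqrt(-1 + 4))**2 = -2 + (sqrt(3))**2 = -2 + 3 = 1)
(3*y(-1 - 1*1))*l + (-183 - 32)*107 = (3*(-1 - 1*1))*1 + (-183 - 32)*107 = (3*(-1 - 1))*1 - 215*107 = (3*(-2))*1 - 23005 = -6*1 - 23005 = -6 - 23005 = -23011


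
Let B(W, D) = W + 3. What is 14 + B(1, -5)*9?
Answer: 50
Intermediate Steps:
B(W, D) = 3 + W
14 + B(1, -5)*9 = 14 + (3 + 1)*9 = 14 + 4*9 = 14 + 36 = 50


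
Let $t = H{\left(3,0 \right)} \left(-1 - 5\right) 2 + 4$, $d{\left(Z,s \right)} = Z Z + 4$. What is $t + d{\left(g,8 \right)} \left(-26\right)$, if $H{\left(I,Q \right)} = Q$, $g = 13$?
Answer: $-4494$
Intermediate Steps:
$d{\left(Z,s \right)} = 4 + Z^{2}$ ($d{\left(Z,s \right)} = Z^{2} + 4 = 4 + Z^{2}$)
$t = 4$ ($t = 0 \left(-1 - 5\right) 2 + 4 = 0 \left(\left(-6\right) 2\right) + 4 = 0 \left(-12\right) + 4 = 0 + 4 = 4$)
$t + d{\left(g,8 \right)} \left(-26\right) = 4 + \left(4 + 13^{2}\right) \left(-26\right) = 4 + \left(4 + 169\right) \left(-26\right) = 4 + 173 \left(-26\right) = 4 - 4498 = -4494$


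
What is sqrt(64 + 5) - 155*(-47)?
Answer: 7285 + sqrt(69) ≈ 7293.3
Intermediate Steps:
sqrt(64 + 5) - 155*(-47) = sqrt(69) + 7285 = 7285 + sqrt(69)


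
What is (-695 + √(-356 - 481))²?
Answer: 482188 - 4170*I*√93 ≈ 4.8219e+5 - 40214.0*I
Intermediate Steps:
(-695 + √(-356 - 481))² = (-695 + √(-837))² = (-695 + 3*I*√93)²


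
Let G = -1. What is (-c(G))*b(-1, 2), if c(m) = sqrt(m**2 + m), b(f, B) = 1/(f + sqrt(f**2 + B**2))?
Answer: 0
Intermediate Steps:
b(f, B) = 1/(f + sqrt(B**2 + f**2))
c(m) = sqrt(m + m**2)
(-c(G))*b(-1, 2) = (-sqrt(-(1 - 1)))/(-1 + sqrt(2**2 + (-1)**2)) = (-sqrt(-1*0))/(-1 + sqrt(4 + 1)) = (-sqrt(0))/(-1 + sqrt(5)) = (-1*0)/(-1 + sqrt(5)) = 0/(-1 + sqrt(5)) = 0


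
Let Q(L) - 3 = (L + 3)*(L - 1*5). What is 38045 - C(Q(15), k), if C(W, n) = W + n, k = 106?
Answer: 37756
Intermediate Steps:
Q(L) = 3 + (-5 + L)*(3 + L) (Q(L) = 3 + (L + 3)*(L - 1*5) = 3 + (3 + L)*(L - 5) = 3 + (3 + L)*(-5 + L) = 3 + (-5 + L)*(3 + L))
38045 - C(Q(15), k) = 38045 - ((-12 + 15**2 - 2*15) + 106) = 38045 - ((-12 + 225 - 30) + 106) = 38045 - (183 + 106) = 38045 - 1*289 = 38045 - 289 = 37756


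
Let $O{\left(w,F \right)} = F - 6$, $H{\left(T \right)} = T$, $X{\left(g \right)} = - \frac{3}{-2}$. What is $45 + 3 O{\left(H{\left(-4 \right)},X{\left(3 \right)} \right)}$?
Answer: $\frac{63}{2} \approx 31.5$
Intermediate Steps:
$X{\left(g \right)} = \frac{3}{2}$ ($X{\left(g \right)} = \left(-3\right) \left(- \frac{1}{2}\right) = \frac{3}{2}$)
$O{\left(w,F \right)} = -6 + F$ ($O{\left(w,F \right)} = F - 6 = -6 + F$)
$45 + 3 O{\left(H{\left(-4 \right)},X{\left(3 \right)} \right)} = 45 + 3 \left(-6 + \frac{3}{2}\right) = 45 + 3 \left(- \frac{9}{2}\right) = 45 - \frac{27}{2} = \frac{63}{2}$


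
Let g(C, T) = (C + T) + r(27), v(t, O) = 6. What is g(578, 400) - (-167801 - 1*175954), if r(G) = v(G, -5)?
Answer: 344739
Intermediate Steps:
r(G) = 6
g(C, T) = 6 + C + T (g(C, T) = (C + T) + 6 = 6 + C + T)
g(578, 400) - (-167801 - 1*175954) = (6 + 578 + 400) - (-167801 - 1*175954) = 984 - (-167801 - 175954) = 984 - 1*(-343755) = 984 + 343755 = 344739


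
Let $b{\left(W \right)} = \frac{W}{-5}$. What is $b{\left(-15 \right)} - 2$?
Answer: $1$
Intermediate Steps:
$b{\left(W \right)} = - \frac{W}{5}$ ($b{\left(W \right)} = W \left(- \frac{1}{5}\right) = - \frac{W}{5}$)
$b{\left(-15 \right)} - 2 = \left(- \frac{1}{5}\right) \left(-15\right) - 2 = 3 - 2 = 1$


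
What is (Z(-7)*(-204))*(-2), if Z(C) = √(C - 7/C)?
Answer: 408*I*√6 ≈ 999.39*I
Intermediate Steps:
(Z(-7)*(-204))*(-2) = (√(-7 - 7/(-7))*(-204))*(-2) = (√(-7 - 7*(-⅐))*(-204))*(-2) = (√(-7 + 1)*(-204))*(-2) = (√(-6)*(-204))*(-2) = ((I*√6)*(-204))*(-2) = -204*I*√6*(-2) = 408*I*√6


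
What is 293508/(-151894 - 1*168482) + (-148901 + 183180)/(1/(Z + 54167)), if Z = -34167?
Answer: 18303614815541/26698 ≈ 6.8558e+8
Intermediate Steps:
293508/(-151894 - 1*168482) + (-148901 + 183180)/(1/(Z + 54167)) = 293508/(-151894 - 1*168482) + (-148901 + 183180)/(1/(-34167 + 54167)) = 293508/(-151894 - 168482) + 34279/(1/20000) = 293508/(-320376) + 34279/(1/20000) = 293508*(-1/320376) + 34279*20000 = -24459/26698 + 685580000 = 18303614815541/26698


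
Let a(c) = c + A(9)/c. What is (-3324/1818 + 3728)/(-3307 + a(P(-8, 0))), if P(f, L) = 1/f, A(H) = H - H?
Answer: -9032240/8016471 ≈ -1.1267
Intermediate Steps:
A(H) = 0
P(f, L) = 1/f
a(c) = c (a(c) = c + 0/c = c + 0 = c)
(-3324/1818 + 3728)/(-3307 + a(P(-8, 0))) = (-3324/1818 + 3728)/(-3307 + 1/(-8)) = (-3324*1/1818 + 3728)/(-3307 - ⅛) = (-554/303 + 3728)/(-26457/8) = (1129030/303)*(-8/26457) = -9032240/8016471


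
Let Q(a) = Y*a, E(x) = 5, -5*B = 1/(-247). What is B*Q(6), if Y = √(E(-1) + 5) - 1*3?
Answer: -18/1235 + 6*√10/1235 ≈ 0.00078839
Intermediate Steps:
B = 1/1235 (B = -⅕/(-247) = -⅕*(-1/247) = 1/1235 ≈ 0.00080972)
Y = -3 + √10 (Y = √(5 + 5) - 1*3 = √10 - 3 = -3 + √10 ≈ 0.16228)
Q(a) = a*(-3 + √10) (Q(a) = (-3 + √10)*a = a*(-3 + √10))
B*Q(6) = (6*(-3 + √10))/1235 = (-18 + 6*√10)/1235 = -18/1235 + 6*√10/1235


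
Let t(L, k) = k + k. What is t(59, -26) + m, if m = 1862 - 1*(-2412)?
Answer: 4222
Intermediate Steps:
t(L, k) = 2*k
m = 4274 (m = 1862 + 2412 = 4274)
t(59, -26) + m = 2*(-26) + 4274 = -52 + 4274 = 4222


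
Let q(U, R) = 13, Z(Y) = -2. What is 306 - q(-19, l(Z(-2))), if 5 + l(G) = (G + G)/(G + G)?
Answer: 293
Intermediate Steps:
l(G) = -4 (l(G) = -5 + (G + G)/(G + G) = -5 + (2*G)/((2*G)) = -5 + (2*G)*(1/(2*G)) = -5 + 1 = -4)
306 - q(-19, l(Z(-2))) = 306 - 1*13 = 306 - 13 = 293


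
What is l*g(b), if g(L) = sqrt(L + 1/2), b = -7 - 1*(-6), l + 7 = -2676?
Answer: -2683*I*sqrt(2)/2 ≈ -1897.2*I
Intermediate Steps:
l = -2683 (l = -7 - 2676 = -2683)
b = -1 (b = -7 + 6 = -1)
g(L) = sqrt(1/2 + L) (g(L) = sqrt(L + 1/2) = sqrt(1/2 + L))
l*g(b) = -2683*sqrt(2 + 4*(-1))/2 = -2683*sqrt(2 - 4)/2 = -2683*sqrt(-2)/2 = -2683*I*sqrt(2)/2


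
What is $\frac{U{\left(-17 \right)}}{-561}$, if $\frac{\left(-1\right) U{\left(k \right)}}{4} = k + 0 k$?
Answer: $- \frac{4}{33} \approx -0.12121$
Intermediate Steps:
$U{\left(k \right)} = - 4 k$ ($U{\left(k \right)} = - 4 \left(k + 0 k\right) = - 4 \left(k + 0\right) = - 4 k$)
$\frac{U{\left(-17 \right)}}{-561} = \frac{\left(-4\right) \left(-17\right)}{-561} = 68 \left(- \frac{1}{561}\right) = - \frac{4}{33}$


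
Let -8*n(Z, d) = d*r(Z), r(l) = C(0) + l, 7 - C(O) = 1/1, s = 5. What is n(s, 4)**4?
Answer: 14641/16 ≈ 915.06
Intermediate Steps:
C(O) = 6 (C(O) = 7 - 1/1 = 7 - 1*1 = 7 - 1 = 6)
r(l) = 6 + l
n(Z, d) = -d*(6 + Z)/8
n(s, 4)**4 = (-1/8*4*(6 + 5))**4 = (-1/8*4*11)**4 = (-11/2)**4 = 14641/16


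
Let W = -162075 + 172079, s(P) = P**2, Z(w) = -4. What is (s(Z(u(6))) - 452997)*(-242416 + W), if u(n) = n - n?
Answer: 105278220172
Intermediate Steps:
u(n) = 0
W = 10004
(s(Z(u(6))) - 452997)*(-242416 + W) = ((-4)**2 - 452997)*(-242416 + 10004) = (16 - 452997)*(-232412) = -452981*(-232412) = 105278220172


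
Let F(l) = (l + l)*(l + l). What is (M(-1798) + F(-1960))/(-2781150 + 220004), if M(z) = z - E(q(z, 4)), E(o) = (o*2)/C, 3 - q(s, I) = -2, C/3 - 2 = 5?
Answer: -161328316/26892033 ≈ -5.9991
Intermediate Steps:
C = 21 (C = 6 + 3*5 = 6 + 15 = 21)
q(s, I) = 5 (q(s, I) = 3 - 1*(-2) = 3 + 2 = 5)
F(l) = 4*l² (F(l) = (2*l)*(2*l) = 4*l²)
E(o) = 2*o/21 (E(o) = (o*2)/21 = (2*o)*(1/21) = 2*o/21)
M(z) = -10/21 + z (M(z) = z - 2*5/21 = z - 1*10/21 = z - 10/21 = -10/21 + z)
(M(-1798) + F(-1960))/(-2781150 + 220004) = ((-10/21 - 1798) + 4*(-1960)²)/(-2781150 + 220004) = (-37768/21 + 4*3841600)/(-2561146) = (-37768/21 + 15366400)*(-1/2561146) = (322656632/21)*(-1/2561146) = -161328316/26892033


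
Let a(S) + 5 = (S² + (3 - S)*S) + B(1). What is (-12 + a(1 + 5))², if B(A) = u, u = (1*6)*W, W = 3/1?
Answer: 361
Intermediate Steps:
W = 3 (W = 3*1 = 3)
u = 18 (u = (1*6)*3 = 6*3 = 18)
B(A) = 18
a(S) = 13 + S² + S*(3 - S) (a(S) = -5 + ((S² + (3 - S)*S) + 18) = -5 + ((S² + S*(3 - S)) + 18) = -5 + (18 + S² + S*(3 - S)) = 13 + S² + S*(3 - S))
(-12 + a(1 + 5))² = (-12 + (13 + 3*(1 + 5)))² = (-12 + (13 + 3*6))² = (-12 + (13 + 18))² = (-12 + 31)² = 19² = 361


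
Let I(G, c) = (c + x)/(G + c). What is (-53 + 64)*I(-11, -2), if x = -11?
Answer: 11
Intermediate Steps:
I(G, c) = (-11 + c)/(G + c) (I(G, c) = (c - 11)/(G + c) = (-11 + c)/(G + c))
(-53 + 64)*I(-11, -2) = (-53 + 64)*((-11 - 2)/(-11 - 2)) = 11*(-13/(-13)) = 11*(-1/13*(-13)) = 11*1 = 11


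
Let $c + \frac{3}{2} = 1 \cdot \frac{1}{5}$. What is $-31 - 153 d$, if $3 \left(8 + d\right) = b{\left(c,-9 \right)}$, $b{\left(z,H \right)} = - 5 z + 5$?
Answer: $\frac{1213}{2} \approx 606.5$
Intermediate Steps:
$c = - \frac{13}{10}$ ($c = - \frac{3}{2} + 1 \cdot \frac{1}{5} = - \frac{3}{2} + \frac{1}{5} = - \frac{13}{10} \approx -1.3$)
$b{\left(z,H \right)} = 5 - 5 z$
$d = - \frac{25}{6}$ ($d = -8 + \frac{5 - - \frac{13}{2}}{3} = -8 + \frac{5 + \frac{13}{2}}{3} = -8 + \frac{1}{3} \cdot \frac{23}{2} = -8 + \frac{23}{6} = - \frac{25}{6} \approx -4.1667$)
$-31 - 153 d = -31 - - \frac{1275}{2} = -31 + \frac{1275}{2} = \frac{1213}{2}$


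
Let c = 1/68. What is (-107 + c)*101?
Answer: -734775/68 ≈ -10806.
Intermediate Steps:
c = 1/68 ≈ 0.014706
(-107 + c)*101 = (-107 + 1/68)*101 = -7275/68*101 = -734775/68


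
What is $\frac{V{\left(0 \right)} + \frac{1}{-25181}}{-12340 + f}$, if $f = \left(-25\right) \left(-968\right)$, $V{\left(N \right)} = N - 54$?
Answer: $- \frac{271955}{59729332} \approx -0.0045531$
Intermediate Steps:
$V{\left(N \right)} = -54 + N$
$f = 24200$
$\frac{V{\left(0 \right)} + \frac{1}{-25181}}{-12340 + f} = \frac{\left(-54 + 0\right) + \frac{1}{-25181}}{-12340 + 24200} = \frac{-54 - \frac{1}{25181}}{11860} = \left(- \frac{1359775}{25181}\right) \frac{1}{11860} = - \frac{271955}{59729332}$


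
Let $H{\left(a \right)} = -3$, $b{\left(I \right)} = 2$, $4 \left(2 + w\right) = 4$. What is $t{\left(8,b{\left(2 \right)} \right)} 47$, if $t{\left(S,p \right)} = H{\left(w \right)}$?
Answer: $-141$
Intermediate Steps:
$w = -1$ ($w = -2 + \frac{1}{4} \cdot 4 = -2 + 1 = -1$)
$t{\left(S,p \right)} = -3$
$t{\left(8,b{\left(2 \right)} \right)} 47 = \left(-3\right) 47 = -141$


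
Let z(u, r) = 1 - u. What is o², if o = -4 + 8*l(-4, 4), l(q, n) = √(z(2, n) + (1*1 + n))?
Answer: 144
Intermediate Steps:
l(q, n) = √n (l(q, n) = √((1 - 1*2) + (1*1 + n)) = √((1 - 2) + (1 + n)) = √(-1 + (1 + n)) = √n)
o = 12 (o = -4 + 8*√4 = -4 + 8*2 = -4 + 16 = 12)
o² = 12² = 144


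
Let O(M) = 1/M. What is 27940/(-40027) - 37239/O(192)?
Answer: -286188594916/40027 ≈ -7.1499e+6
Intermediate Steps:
27940/(-40027) - 37239/O(192) = 27940/(-40027) - 37239/(1/192) = 27940*(-1/40027) - 37239/1/192 = -27940/40027 - 37239*192 = -27940/40027 - 7149888 = -286188594916/40027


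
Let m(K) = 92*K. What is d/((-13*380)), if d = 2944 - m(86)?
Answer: 1242/1235 ≈ 1.0057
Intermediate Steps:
d = -4968 (d = 2944 - 92*86 = 2944 - 1*7912 = 2944 - 7912 = -4968)
d/((-13*380)) = -4968/((-13*380)) = -4968/(-4940) = -4968*(-1/4940) = 1242/1235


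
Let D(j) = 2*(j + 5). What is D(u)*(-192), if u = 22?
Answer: -10368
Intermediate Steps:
D(j) = 10 + 2*j (D(j) = 2*(5 + j) = 10 + 2*j)
D(u)*(-192) = (10 + 2*22)*(-192) = (10 + 44)*(-192) = 54*(-192) = -10368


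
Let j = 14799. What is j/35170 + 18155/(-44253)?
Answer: 16388797/1556378010 ≈ 0.010530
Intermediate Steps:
j/35170 + 18155/(-44253) = 14799/35170 + 18155/(-44253) = 14799*(1/35170) + 18155*(-1/44253) = 14799/35170 - 18155/44253 = 16388797/1556378010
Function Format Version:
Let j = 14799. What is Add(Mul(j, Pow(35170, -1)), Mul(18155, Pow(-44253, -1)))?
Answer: Rational(16388797, 1556378010) ≈ 0.010530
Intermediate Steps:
Add(Mul(j, Pow(35170, -1)), Mul(18155, Pow(-44253, -1))) = Add(Mul(14799, Pow(35170, -1)), Mul(18155, Pow(-44253, -1))) = Add(Mul(14799, Rational(1, 35170)), Mul(18155, Rational(-1, 44253))) = Add(Rational(14799, 35170), Rational(-18155, 44253)) = Rational(16388797, 1556378010)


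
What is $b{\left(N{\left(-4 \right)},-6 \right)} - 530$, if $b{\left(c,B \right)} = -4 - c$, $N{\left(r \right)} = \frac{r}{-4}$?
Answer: $-535$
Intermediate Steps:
$N{\left(r \right)} = - \frac{r}{4}$ ($N{\left(r \right)} = r \left(- \frac{1}{4}\right) = - \frac{r}{4}$)
$b{\left(N{\left(-4 \right)},-6 \right)} - 530 = \left(-4 - \left(- \frac{1}{4}\right) \left(-4\right)\right) - 530 = \left(-4 - 1\right) - 530 = -5 - 530 = -535$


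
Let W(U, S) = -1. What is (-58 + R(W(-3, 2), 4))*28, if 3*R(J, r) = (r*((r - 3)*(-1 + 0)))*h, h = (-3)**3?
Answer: -616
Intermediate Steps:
h = -27
R(J, r) = -9*r*(3 - r) (R(J, r) = ((r*((r - 3)*(-1 + 0)))*(-27))/3 = ((r*((-3 + r)*(-1)))*(-27))/3 = ((r*(3 - r))*(-27))/3 = (-27*r*(3 - r))/3 = -9*r*(3 - r))
(-58 + R(W(-3, 2), 4))*28 = (-58 + 9*4*(-3 + 4))*28 = (-58 + 9*4*1)*28 = (-58 + 36)*28 = -22*28 = -616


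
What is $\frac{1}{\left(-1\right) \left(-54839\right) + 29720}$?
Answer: $\frac{1}{84559} \approx 1.1826 \cdot 10^{-5}$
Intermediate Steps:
$\frac{1}{\left(-1\right) \left(-54839\right) + 29720} = \frac{1}{54839 + 29720} = \frac{1}{84559}$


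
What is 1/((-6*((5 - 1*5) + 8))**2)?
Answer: 1/2304 ≈ 0.00043403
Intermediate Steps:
1/((-6*((5 - 1*5) + 8))**2) = 1/((-6*((5 - 5) + 8))**2) = 1/((-6*(0 + 8))**2) = 1/((-6*8)**2) = 1/((-48)**2) = 1/2304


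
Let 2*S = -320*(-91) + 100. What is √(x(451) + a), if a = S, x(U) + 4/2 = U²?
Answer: √218009 ≈ 466.91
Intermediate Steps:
x(U) = -2 + U²
S = 14610 (S = (-320*(-91) + 100)/2 = (29120 + 100)/2 = (½)*29220 = 14610)
a = 14610
√(x(451) + a) = √((-2 + 451²) + 14610) = √((-2 + 203401) + 14610) = √(203399 + 14610) = √218009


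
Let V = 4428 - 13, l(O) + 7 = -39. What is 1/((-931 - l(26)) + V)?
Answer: 1/3530 ≈ 0.00028329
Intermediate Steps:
l(O) = -46 (l(O) = -7 - 39 = -46)
V = 4415
1/((-931 - l(26)) + V) = 1/((-931 - 1*(-46)) + 4415) = 1/((-931 + 46) + 4415) = 1/(-885 + 4415) = 1/3530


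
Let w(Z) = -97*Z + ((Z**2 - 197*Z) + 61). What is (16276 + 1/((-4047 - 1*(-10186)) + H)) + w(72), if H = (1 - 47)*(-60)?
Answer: 3141348/8899 ≈ 353.00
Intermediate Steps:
H = 2760 (H = -46*(-60) = 2760)
w(Z) = 61 + Z**2 - 294*Z (w(Z) = -97*Z + (61 + Z**2 - 197*Z) = 61 + Z**2 - 294*Z)
(16276 + 1/((-4047 - 1*(-10186)) + H)) + w(72) = (16276 + 1/((-4047 - 1*(-10186)) + 2760)) + (61 + 72**2 - 294*72) = (16276 + 1/((-4047 + 10186) + 2760)) + (61 + 5184 - 21168) = (16276 + 1/(6139 + 2760)) - 15923 = (16276 + 1/8899) - 15923 = 144840125/8899 - 15923 = 3141348/8899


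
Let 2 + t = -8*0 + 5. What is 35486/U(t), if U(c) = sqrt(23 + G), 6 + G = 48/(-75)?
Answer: 177430*sqrt(409)/409 ≈ 8773.3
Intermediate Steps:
G = -166/25 (G = -6 + 48/(-75) = -6 + 48*(-1/75) = -6 - 16/25 = -166/25 ≈ -6.6400)
t = 3 (t = -2 + (-8*0 + 5) = -2 + (0 + 5) = -2 + 5 = 3)
U(c) = sqrt(409)/5 (U(c) = sqrt(23 - 166/25) = sqrt(409/25) = sqrt(409)/5)
35486/U(t) = 35486/((sqrt(409)/5)) = 35486*(5*sqrt(409)/409) = 177430*sqrt(409)/409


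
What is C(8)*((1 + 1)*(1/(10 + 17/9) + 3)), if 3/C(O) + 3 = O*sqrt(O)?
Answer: 5940/53821 + 31680*sqrt(2)/53821 ≈ 0.94280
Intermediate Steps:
C(O) = 3/(-3 + O**(3/2)) (C(O) = 3/(-3 + O*sqrt(O)) = 3/(-3 + O**(3/2)))
C(8)*((1 + 1)*(1/(10 + 17/9) + 3)) = (3/(-3 + 8**(3/2)))*((1 + 1)*(1/(10 + 17/9) + 3)) = (3/(-3 + 16*sqrt(2)))*(2*(1/(10 + 17*(1/9)) + 3)) = (3/(-3 + 16*sqrt(2)))*(2*(1/(10 + 17/9) + 3)) = (3/(-3 + 16*sqrt(2)))*(2*(1/(107/9) + 3)) = (3/(-3 + 16*sqrt(2)))*(2*(9/107 + 3)) = (3/(-3 + 16*sqrt(2)))*(2*(330/107)) = (3/(-3 + 16*sqrt(2)))*(660/107) = 1980/(107*(-3 + 16*sqrt(2)))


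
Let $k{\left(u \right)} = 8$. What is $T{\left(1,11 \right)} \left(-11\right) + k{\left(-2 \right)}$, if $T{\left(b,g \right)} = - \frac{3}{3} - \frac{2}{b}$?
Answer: $41$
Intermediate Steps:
$T{\left(b,g \right)} = -1 - \frac{2}{b}$ ($T{\left(b,g \right)} = \left(-3\right) \frac{1}{3} - \frac{2}{b} = -1 - \frac{2}{b}$)
$T{\left(1,11 \right)} \left(-11\right) + k{\left(-2 \right)} = \frac{-2 - 1}{1} \left(-11\right) + 8 = 1 \left(-2 - 1\right) \left(-11\right) + 8 = 1 \left(-3\right) \left(-11\right) + 8 = \left(-3\right) \left(-11\right) + 8 = 33 + 8 = 41$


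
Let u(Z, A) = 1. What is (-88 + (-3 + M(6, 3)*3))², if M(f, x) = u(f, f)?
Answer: 7744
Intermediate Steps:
M(f, x) = 1
(-88 + (-3 + M(6, 3)*3))² = (-88 + (-3 + 1*3))² = (-88 + (-3 + 3))² = (-88 + 0)² = (-88)² = 7744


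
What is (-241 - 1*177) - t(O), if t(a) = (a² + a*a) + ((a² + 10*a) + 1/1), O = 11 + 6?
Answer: -1456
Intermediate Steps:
O = 17
t(a) = 1 + 3*a² + 10*a (t(a) = (a² + a²) + ((a² + 10*a) + 1) = 2*a² + (1 + a² + 10*a) = 1 + 3*a² + 10*a)
(-241 - 1*177) - t(O) = (-241 - 1*177) - (1 + 3*17² + 10*17) = (-241 - 177) - (1 + 3*289 + 170) = -418 - (1 + 867 + 170) = -418 - 1*1038 = -418 - 1038 = -1456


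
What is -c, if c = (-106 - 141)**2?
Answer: -61009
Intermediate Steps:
c = 61009 (c = (-247)**2 = 61009)
-c = -1*61009 = -61009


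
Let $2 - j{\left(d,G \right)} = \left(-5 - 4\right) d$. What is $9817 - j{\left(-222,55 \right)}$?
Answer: $11813$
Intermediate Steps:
$j{\left(d,G \right)} = 2 + 9 d$ ($j{\left(d,G \right)} = 2 - \left(-5 - 4\right) d = 2 - - 9 d = 2 + 9 d$)
$9817 - j{\left(-222,55 \right)} = 9817 - \left(2 + 9 \left(-222\right)\right) = 9817 - \left(2 - 1998\right) = 9817 - -1996 = 9817 + 1996 = 11813$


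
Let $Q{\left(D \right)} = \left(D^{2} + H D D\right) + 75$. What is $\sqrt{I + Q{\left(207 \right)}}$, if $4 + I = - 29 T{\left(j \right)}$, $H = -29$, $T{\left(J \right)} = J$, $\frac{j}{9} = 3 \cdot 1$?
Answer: $2 i \sqrt{300121} \approx 1095.7 i$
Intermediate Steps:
$j = 27$ ($j = 9 \cdot 3 \cdot 1 = 9 \cdot 3 = 27$)
$I = -787$ ($I = -4 - 783 = -787$)
$Q{\left(D \right)} = 75 - 28 D^{2}$ ($Q{\left(D \right)} = \left(D^{2} + - 29 D D\right) + 75 = \left(D^{2} - 29 D^{2}\right) + 75 = - 28 D^{2} + 75 = 75 - 28 D^{2}$)
$\sqrt{I + Q{\left(207 \right)}} = \sqrt{-787 + \left(75 - 28 \cdot 207^{2}\right)} = \sqrt{-787 + \left(75 - 1199772\right)} = \sqrt{-787 - 1199697} = \sqrt{-1200484} = 2 i \sqrt{300121}$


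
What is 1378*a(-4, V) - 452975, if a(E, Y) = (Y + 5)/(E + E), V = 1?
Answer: -908017/2 ≈ -4.5401e+5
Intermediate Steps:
a(E, Y) = (5 + Y)/(2*E) (a(E, Y) = (5 + Y)/((2*E)) = (5 + Y)*(1/(2*E)) = (5 + Y)/(2*E))
1378*a(-4, V) - 452975 = 1378*((½)*(5 + 1)/(-4)) - 452975 = 1378*((½)*(-¼)*6) - 452975 = 1378*(-¾) - 452975 = -2067/2 - 452975 = -908017/2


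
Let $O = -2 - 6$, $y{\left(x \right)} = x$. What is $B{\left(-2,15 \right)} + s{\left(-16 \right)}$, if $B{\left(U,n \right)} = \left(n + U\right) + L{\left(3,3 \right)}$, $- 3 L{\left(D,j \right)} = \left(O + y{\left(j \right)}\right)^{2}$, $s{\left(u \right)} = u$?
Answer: $- \frac{34}{3} \approx -11.333$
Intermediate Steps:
$O = -8$ ($O = -2 - 6 = -8$)
$L{\left(D,j \right)} = - \frac{\left(-8 + j\right)^{2}}{3}$
$B{\left(U,n \right)} = - \frac{25}{3} + U + n$ ($B{\left(U,n \right)} = \left(n + U\right) - \frac{\left(-8 + 3\right)^{2}}{3} = \left(U + n\right) - \frac{\left(-5\right)^{2}}{3} = \left(U + n\right) - \frac{25}{3} = - \frac{25}{3} + U + n$)
$B{\left(-2,15 \right)} + s{\left(-16 \right)} = \left(- \frac{25}{3} - 2 + 15\right) - 16 = \frac{14}{3} - 16 = - \frac{34}{3}$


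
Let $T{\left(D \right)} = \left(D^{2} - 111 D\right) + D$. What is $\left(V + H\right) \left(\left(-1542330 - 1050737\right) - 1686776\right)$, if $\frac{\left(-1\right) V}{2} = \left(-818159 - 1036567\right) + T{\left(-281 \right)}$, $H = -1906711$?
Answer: $-6774987189157$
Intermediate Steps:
$T{\left(D \right)} = D^{2} - 110 D$
$V = 3489710$ ($V = - 2 \left(\left(-818159 - 1036567\right) - 281 \left(-110 - 281\right)\right) = - 2 \left(-1854726 - -109871\right) = - 2 \left(-1854726 + 109871\right) = \left(-2\right) \left(-1744855\right) = 3489710$)
$\left(V + H\right) \left(\left(-1542330 - 1050737\right) - 1686776\right) = \left(3489710 - 1906711\right) \left(\left(-1542330 - 1050737\right) - 1686776\right) = 1582999 \left(-2593067 - 1686776\right) = 1582999 \left(-4279843\right) = -6774987189157$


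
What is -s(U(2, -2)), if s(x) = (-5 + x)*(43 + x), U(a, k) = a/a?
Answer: 176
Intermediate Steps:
U(a, k) = 1
-s(U(2, -2)) = -(-215 + 1² + 38*1) = -(-215 + 1 + 38) = -1*(-176) = 176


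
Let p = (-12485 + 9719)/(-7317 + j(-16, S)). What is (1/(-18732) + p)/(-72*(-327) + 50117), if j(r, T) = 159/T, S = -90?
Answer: 1554161797/302956947038676 ≈ 5.1300e-6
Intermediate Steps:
p = 82980/219563 (p = (-12485 + 9719)/(-7317 + 159/(-90)) = -2766/(-7317 + 159*(-1/90)) = -2766/(-7317 - 53/30) = -2766/(-219563/30) = -2766*(-30/219563) = 82980/219563 ≈ 0.37793)
(1/(-18732) + p)/(-72*(-327) + 50117) = (1/(-18732) + 82980/219563)/(-72*(-327) + 50117) = (-1/18732 + 82980/219563)/(23544 + 50117) = (1554161797/4112854116)/73661 = (1554161797/4112854116)*(1/73661) = 1554161797/302956947038676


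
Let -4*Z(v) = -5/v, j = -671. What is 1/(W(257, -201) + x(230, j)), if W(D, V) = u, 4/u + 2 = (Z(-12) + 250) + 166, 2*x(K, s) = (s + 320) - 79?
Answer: -19867/4271213 ≈ -0.0046514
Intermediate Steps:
Z(v) = 5/(4*v) (Z(v) = -(-5)/(4*v) = 5/(4*v))
x(K, s) = 241/2 + s/2 (x(K, s) = ((s + 320) - 79)/2 = ((320 + s) - 79)/2 = (241 + s)/2 = 241/2 + s/2)
u = 192/19867 (u = 4/(-2 + (((5/4)/(-12) + 250) + 166)) = 4/(-2 + (((5/4)*(-1/12) + 250) + 166)) = 4/(-2 + ((-5/48 + 250) + 166)) = 4/(-2 + (11995/48 + 166)) = 4/(-2 + 19963/48) = 4/(19867/48) = 4*(48/19867) = 192/19867 ≈ 0.0096643)
W(D, V) = 192/19867
1/(W(257, -201) + x(230, j)) = 1/(192/19867 + (241/2 + (½)*(-671))) = 1/(192/19867 + (241/2 - 671/2)) = 1/(192/19867 - 215) = 1/(-4271213/19867) = -19867/4271213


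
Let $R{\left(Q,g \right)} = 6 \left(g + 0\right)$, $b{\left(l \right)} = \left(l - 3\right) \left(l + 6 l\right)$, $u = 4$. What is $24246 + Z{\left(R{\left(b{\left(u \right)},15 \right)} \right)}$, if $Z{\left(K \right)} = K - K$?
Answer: $24246$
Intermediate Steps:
$b{\left(l \right)} = 7 l \left(-3 + l\right)$ ($b{\left(l \right)} = \left(-3 + l\right) 7 l = 7 l \left(-3 + l\right)$)
$R{\left(Q,g \right)} = 6 g$
$Z{\left(K \right)} = 0$
$24246 + Z{\left(R{\left(b{\left(u \right)},15 \right)} \right)} = 24246 + 0 = 24246$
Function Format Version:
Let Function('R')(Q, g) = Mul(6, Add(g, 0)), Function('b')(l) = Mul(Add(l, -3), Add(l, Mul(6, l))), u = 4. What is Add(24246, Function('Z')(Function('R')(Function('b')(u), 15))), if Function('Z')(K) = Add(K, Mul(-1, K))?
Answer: 24246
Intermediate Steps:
Function('b')(l) = Mul(7, l, Add(-3, l)) (Function('b')(l) = Mul(Add(-3, l), Mul(7, l)) = Mul(7, l, Add(-3, l)))
Function('R')(Q, g) = Mul(6, g)
Function('Z')(K) = 0
Add(24246, Function('Z')(Function('R')(Function('b')(u), 15))) = Add(24246, 0) = 24246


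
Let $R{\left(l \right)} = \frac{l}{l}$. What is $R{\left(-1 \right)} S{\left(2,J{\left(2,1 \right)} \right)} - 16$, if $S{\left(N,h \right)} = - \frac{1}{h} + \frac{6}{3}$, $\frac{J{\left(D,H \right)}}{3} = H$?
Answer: $- \frac{43}{3} \approx -14.333$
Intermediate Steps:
$R{\left(l \right)} = 1$
$J{\left(D,H \right)} = 3 H$
$S{\left(N,h \right)} = 2 - \frac{1}{h}$ ($S{\left(N,h \right)} = - \frac{1}{h} + 6 \cdot \frac{1}{3} = - \frac{1}{h} + 2 = 2 - \frac{1}{h}$)
$R{\left(-1 \right)} S{\left(2,J{\left(2,1 \right)} \right)} - 16 = 1 \left(2 - \frac{1}{3 \cdot 1}\right) - 16 = 1 \left(2 - \frac{1}{3}\right) - 16 = 1 \cdot \frac{5}{3} - 16 = \frac{5}{3} - 16 = - \frac{43}{3}$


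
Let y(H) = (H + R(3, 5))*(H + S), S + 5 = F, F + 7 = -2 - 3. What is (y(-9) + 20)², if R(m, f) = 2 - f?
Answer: 110224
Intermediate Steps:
F = -12 (F = -7 + (-2 - 3) = -7 - 5 = -12)
S = -17 (S = -5 - 12 = -17)
y(H) = (-17 + H)*(-3 + H) (y(H) = (H + (2 - 1*5))*(H - 17) = (H + (2 - 5))*(-17 + H) = (H - 3)*(-17 + H) = (-3 + H)*(-17 + H) = (-17 + H)*(-3 + H))
(y(-9) + 20)² = ((51 + (-9)² - 20*(-9)) + 20)² = ((51 + 81 + 180) + 20)² = (312 + 20)² = 332² = 110224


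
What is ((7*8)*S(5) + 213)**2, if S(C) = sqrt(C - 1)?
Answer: 105625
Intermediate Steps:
S(C) = sqrt(-1 + C)
((7*8)*S(5) + 213)**2 = ((7*8)*sqrt(-1 + 5) + 213)**2 = (56*sqrt(4) + 213)**2 = (56*2 + 213)**2 = (112 + 213)**2 = 325**2 = 105625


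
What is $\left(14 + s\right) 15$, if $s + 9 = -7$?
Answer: $-30$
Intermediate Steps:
$s = -16$ ($s = -9 - 7 = -16$)
$\left(14 + s\right) 15 = \left(14 - 16\right) 15 = \left(-2\right) 15 = -30$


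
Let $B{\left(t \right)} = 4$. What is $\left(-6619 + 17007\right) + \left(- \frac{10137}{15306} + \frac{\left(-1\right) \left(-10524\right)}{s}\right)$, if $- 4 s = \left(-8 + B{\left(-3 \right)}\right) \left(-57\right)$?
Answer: $\frac{989029927}{96938} \approx 10203.0$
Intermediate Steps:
$s = -57$ ($s = - \frac{\left(-8 + 4\right) \left(-57\right)}{4} = - \frac{\left(-4\right) \left(-57\right)}{4} = \left(- \frac{1}{4}\right) 228 = -57$)
$\left(-6619 + 17007\right) + \left(- \frac{10137}{15306} + \frac{\left(-1\right) \left(-10524\right)}{s}\right) = \left(-6619 + 17007\right) + \left(- \frac{10137}{15306} + \frac{\left(-1\right) \left(-10524\right)}{-57}\right) = 10388 + \left(\left(-10137\right) \frac{1}{15306} + 10524 \left(- \frac{1}{57}\right)\right) = 10388 - \frac{17962017}{96938} = \frac{989029927}{96938}$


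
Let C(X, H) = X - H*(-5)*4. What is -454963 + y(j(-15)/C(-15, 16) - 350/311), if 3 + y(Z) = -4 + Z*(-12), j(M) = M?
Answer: -8630968474/18971 ≈ -4.5496e+5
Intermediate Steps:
C(X, H) = X + 20*H (C(X, H) = X - (-5*H)*4 = X - (-20)*H = X + 20*H)
y(Z) = -7 - 12*Z (y(Z) = -3 + (-4 + Z*(-12)) = -3 + (-4 - 12*Z) = -7 - 12*Z)
-454963 + y(j(-15)/C(-15, 16) - 350/311) = -454963 + (-7 - 12*(-15/(-15 + 20*16) - 350/311)) = -454963 + (-7 - 12*(-15/(-15 + 320) - 350*1/311)) = -454963 + (-7 - 12*(-15/305 - 350/311)) = -454963 + (-7 - 12*(-15*1/305 - 350/311)) = -454963 + (-7 - 12*(-3/61 - 350/311)) = -454963 + (-7 - 12*(-22283/18971)) = -454963 + (-7 + 267396/18971) = -454963 + 134599/18971 = -8630968474/18971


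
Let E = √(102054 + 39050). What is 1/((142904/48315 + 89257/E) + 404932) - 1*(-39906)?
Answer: 2155320616690361374834225707534/54009938770034131081440599 - 833424464823300*√8819/54009938770034131081440599 ≈ 39906.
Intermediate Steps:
E = 4*√8819 (E = √141104 = 4*√8819 ≈ 375.64)
1/((142904/48315 + 89257/E) + 404932) - 1*(-39906) = 1/((142904/48315 + 89257/((4*√8819))) + 404932) - 1*(-39906) = 1/((142904*(1/48315) + 89257*(√8819/35276)) + 404932) + 39906 = 1/((142904/48315 + 89257*√8819/35276) + 404932) + 39906 = 1/(19564432484/48315 + 89257*√8819/35276) + 39906 = 39906 + 1/(19564432484/48315 + 89257*√8819/35276)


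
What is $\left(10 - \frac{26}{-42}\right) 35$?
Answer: $\frac{1115}{3} \approx 371.67$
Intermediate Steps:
$\left(10 - \frac{26}{-42}\right) 35 = \left(10 - - \frac{13}{21}\right) 35 = \left(10 + \frac{13}{21}\right) 35 = \frac{223}{21} \cdot 35 = \frac{1115}{3}$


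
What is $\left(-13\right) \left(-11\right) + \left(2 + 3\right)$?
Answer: $148$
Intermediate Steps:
$\left(-13\right) \left(-11\right) + \left(2 + 3\right) = 143 + 5 = 148$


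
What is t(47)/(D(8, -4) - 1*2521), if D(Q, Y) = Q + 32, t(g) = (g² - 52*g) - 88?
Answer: 323/2481 ≈ 0.13019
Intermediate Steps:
t(g) = -88 + g² - 52*g
D(Q, Y) = 32 + Q
t(47)/(D(8, -4) - 1*2521) = (-88 + 47² - 52*47)/((32 + 8) - 1*2521) = (-88 + 2209 - 2444)/(40 - 2521) = -323/(-2481) = -323*(-1/2481) = 323/2481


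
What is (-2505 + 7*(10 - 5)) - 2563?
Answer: -5033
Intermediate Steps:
(-2505 + 7*(10 - 5)) - 2563 = (-2505 + 7*5) - 2563 = (-2505 + 35) - 2563 = -2470 - 2563 = -5033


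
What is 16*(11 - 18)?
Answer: -112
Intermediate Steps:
16*(11 - 18) = 16*(-7) = -112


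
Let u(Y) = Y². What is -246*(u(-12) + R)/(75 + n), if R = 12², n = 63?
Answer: -11808/23 ≈ -513.39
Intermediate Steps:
R = 144
-246*(u(-12) + R)/(75 + n) = -246*((-12)² + 144)/(75 + 63) = -246*(144 + 144)/138 = -70848/138 = -246*48/23 = -11808/23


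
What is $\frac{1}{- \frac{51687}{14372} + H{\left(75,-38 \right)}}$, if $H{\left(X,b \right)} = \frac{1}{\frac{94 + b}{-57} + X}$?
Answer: $- \frac{60635468}{217248249} \approx -0.27911$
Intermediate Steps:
$H{\left(X,b \right)} = \frac{1}{- \frac{94}{57} + X - \frac{b}{57}}$ ($H{\left(X,b \right)} = \frac{1}{\left(94 + b\right) \left(- \frac{1}{57}\right) + X} = \frac{1}{\left(- \frac{94}{57} - \frac{b}{57}\right) + X} = \frac{1}{- \frac{94}{57} + X - \frac{b}{57}}$)
$\frac{1}{- \frac{51687}{14372} + H{\left(75,-38 \right)}} = \frac{1}{- \frac{51687}{14372} - \frac{57}{94 - 38 - 4275}} = \frac{1}{\left(-51687\right) \frac{1}{14372} - \frac{57}{94 - 38 - 4275}} = \frac{1}{- \frac{51687}{14372} - \frac{57}{-4219}} = \frac{1}{- \frac{51687}{14372} - - \frac{57}{4219}} = \frac{1}{- \frac{51687}{14372} + \frac{57}{4219}} = \frac{1}{- \frac{217248249}{60635468}} = - \frac{60635468}{217248249}$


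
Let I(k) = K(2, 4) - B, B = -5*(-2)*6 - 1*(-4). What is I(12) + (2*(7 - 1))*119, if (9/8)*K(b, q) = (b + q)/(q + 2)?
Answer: 12284/9 ≈ 1364.9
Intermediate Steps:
K(b, q) = 8*(b + q)/(9*(2 + q)) (K(b, q) = 8*((b + q)/(q + 2))/9 = 8*((b + q)/(2 + q))/9 = 8*(b + q)/(9*(2 + q)))
B = 64 (B = 10*6 + 4 = 60 + 4 = 64)
I(k) = -568/9 (I(k) = 8*(2 + 4)/(9*(2 + 4)) - 1*64 = (8/9)*6/6 - 64 = (8/9)*(1/6)*6 - 64 = 8/9 - 64 = -568/9)
I(12) + (2*(7 - 1))*119 = -568/9 + (2*(7 - 1))*119 = -568/9 + (2*6)*119 = -568/9 + 12*119 = -568/9 + 1428 = 12284/9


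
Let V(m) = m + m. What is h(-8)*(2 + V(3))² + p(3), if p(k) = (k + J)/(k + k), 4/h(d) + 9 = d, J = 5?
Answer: -700/51 ≈ -13.725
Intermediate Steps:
h(d) = 4/(-9 + d)
V(m) = 2*m
p(k) = (5 + k)/(2*k) (p(k) = (k + 5)/(k + k) = (5 + k)/((2*k)) = (5 + k)*(1/(2*k)) = (5 + k)/(2*k))
h(-8)*(2 + V(3))² + p(3) = (4/(-9 - 8))*(2 + 2*3)² + (½)*(5 + 3)/3 = (4/(-17))*(2 + 6)² + (½)*(⅓)*8 = (4*(-1/17))*8² + 4/3 = -4/17*64 + 4/3 = -256/17 + 4/3 = -700/51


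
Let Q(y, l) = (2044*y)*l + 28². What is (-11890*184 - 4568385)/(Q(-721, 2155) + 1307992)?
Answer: 6756145/3174566444 ≈ 0.0021282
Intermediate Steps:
Q(y, l) = 784 + 2044*l*y (Q(y, l) = 2044*l*y + 784 = 784 + 2044*l*y)
(-11890*184 - 4568385)/(Q(-721, 2155) + 1307992) = (-11890*184 - 4568385)/((784 + 2044*2155*(-721)) + 1307992) = (-2187760 - 4568385)/((784 - 3175875220) + 1307992) = -6756145/(-3175874436 + 1307992) = -6756145/(-3174566444) = -6756145*(-1/3174566444) = 6756145/3174566444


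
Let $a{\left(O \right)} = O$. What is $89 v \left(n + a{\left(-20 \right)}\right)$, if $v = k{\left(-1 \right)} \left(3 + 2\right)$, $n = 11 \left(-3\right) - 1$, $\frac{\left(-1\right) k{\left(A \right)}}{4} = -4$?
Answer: $-384480$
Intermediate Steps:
$k{\left(A \right)} = 16$ ($k{\left(A \right)} = \left(-4\right) \left(-4\right) = 16$)
$n = -34$ ($n = -33 - 1 = -34$)
$v = 80$ ($v = 16 \left(3 + 2\right) = 16 \cdot 5 = 80$)
$89 v \left(n + a{\left(-20 \right)}\right) = 89 \cdot 80 \left(-34 - 20\right) = 7120 \left(-54\right) = -384480$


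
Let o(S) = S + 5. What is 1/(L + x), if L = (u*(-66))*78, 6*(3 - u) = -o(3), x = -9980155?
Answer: -1/10002463 ≈ -9.9975e-8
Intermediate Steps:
o(S) = 5 + S
u = 13/3 (u = 3 - (-1)*(5 + 3)/6 = 3 - (-1)*8/6 = 3 - ⅙*(-8) = 3 + 4/3 = 13/3 ≈ 4.3333)
L = -22308 (L = ((13/3)*(-66))*78 = -286*78 = -22308)
1/(L + x) = 1/(-22308 - 9980155) = 1/(-10002463) = -1/10002463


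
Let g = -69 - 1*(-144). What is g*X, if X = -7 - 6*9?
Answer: -4575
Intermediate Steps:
g = 75 (g = -69 + 144 = 75)
X = -61 (X = -7 - 54 = -61)
g*X = 75*(-61) = -4575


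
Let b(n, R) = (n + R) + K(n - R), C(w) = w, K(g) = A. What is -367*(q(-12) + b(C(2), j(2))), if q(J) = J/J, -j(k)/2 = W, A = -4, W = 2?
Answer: 1835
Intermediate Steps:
K(g) = -4
j(k) = -4 (j(k) = -2*2 = -4)
q(J) = 1
b(n, R) = -4 + R + n (b(n, R) = (n + R) - 4 = (R + n) - 4 = -4 + R + n)
-367*(q(-12) + b(C(2), j(2))) = -367*(1 + (-4 - 4 + 2)) = -367*(1 - 6) = -367*(-5) = 1835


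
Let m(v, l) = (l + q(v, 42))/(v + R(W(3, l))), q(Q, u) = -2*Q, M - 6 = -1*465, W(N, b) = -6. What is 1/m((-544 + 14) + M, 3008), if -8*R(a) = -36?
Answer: -1969/9972 ≈ -0.19745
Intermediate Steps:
R(a) = 9/2 (R(a) = -⅛*(-36) = 9/2)
M = -459 (M = 6 - 1*465 = 6 - 465 = -459)
m(v, l) = (l - 2*v)/(9/2 + v) (m(v, l) = (l - 2*v)/(v + 9/2) = (l - 2*v)/(9/2 + v))
1/m((-544 + 14) + M, 3008) = 1/(2*(3008 - 2*((-544 + 14) - 459))/(9 + 2*((-544 + 14) - 459))) = 1/(2*(3008 - 2*(-530 - 459))/(9 + 2*(-530 - 459))) = 1/(2*(3008 - 2*(-989))/(9 + 2*(-989))) = 1/(2*(3008 + 1978)/(9 - 1978)) = 1/(2*4986/(-1969)) = 1/(2*(-1/1969)*4986) = 1/(-9972/1969) = -1969/9972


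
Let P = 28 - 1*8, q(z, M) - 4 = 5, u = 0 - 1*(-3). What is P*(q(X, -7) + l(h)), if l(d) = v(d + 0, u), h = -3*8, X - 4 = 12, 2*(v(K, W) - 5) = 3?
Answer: 310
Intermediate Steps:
u = 3 (u = 0 + 3 = 3)
v(K, W) = 13/2 (v(K, W) = 5 + (½)*3 = 5 + 3/2 = 13/2)
X = 16 (X = 4 + 12 = 16)
q(z, M) = 9 (q(z, M) = 4 + 5 = 9)
h = -24
l(d) = 13/2
P = 20 (P = 28 - 8 = 20)
P*(q(X, -7) + l(h)) = 20*(9 + 13/2) = 20*(31/2) = 310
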